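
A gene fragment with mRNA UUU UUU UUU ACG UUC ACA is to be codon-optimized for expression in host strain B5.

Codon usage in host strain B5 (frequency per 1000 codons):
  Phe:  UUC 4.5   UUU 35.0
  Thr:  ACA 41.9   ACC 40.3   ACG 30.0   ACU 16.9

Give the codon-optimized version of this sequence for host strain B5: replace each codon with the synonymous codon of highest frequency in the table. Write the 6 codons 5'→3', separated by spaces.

Codon 1 (Phe): best is UUU at 35.0.
Codon 2 (Phe): best is UUU at 35.0.
Codon 3 (Phe): best is UUU at 35.0.
Codon 4 (Thr): best is ACA at 41.9.
Codon 5 (Phe): best is UUU at 35.0.
Codon 6 (Thr): best is ACA at 41.9.

UUU UUU UUU ACA UUU ACA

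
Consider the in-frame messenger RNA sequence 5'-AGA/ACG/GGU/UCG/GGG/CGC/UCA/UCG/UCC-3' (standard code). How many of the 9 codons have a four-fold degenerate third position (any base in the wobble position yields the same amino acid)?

Codon 1 AGA (Arg): third position 2-fold.
Codon 2 ACG (Thr): third position 4-fold.
Codon 3 GGU (Gly): third position 4-fold.
Codon 4 UCG (Ser): third position 4-fold.
Codon 5 GGG (Gly): third position 4-fold.
Codon 6 CGC (Arg): third position 4-fold.
Codon 7 UCA (Ser): third position 4-fold.
Codon 8 UCG (Ser): third position 4-fold.
Codon 9 UCC (Ser): third position 4-fold.
Four-fold degenerate third positions: 8.

8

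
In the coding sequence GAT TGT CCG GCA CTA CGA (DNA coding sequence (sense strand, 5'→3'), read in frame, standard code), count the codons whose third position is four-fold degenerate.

Codon 1 GAT (Asp): third position 2-fold.
Codon 2 TGT (Cys): third position 2-fold.
Codon 3 CCG (Pro): third position 4-fold.
Codon 4 GCA (Ala): third position 4-fold.
Codon 5 CTA (Leu): third position 4-fold.
Codon 6 CGA (Arg): third position 4-fold.
Four-fold degenerate third positions: 4.

4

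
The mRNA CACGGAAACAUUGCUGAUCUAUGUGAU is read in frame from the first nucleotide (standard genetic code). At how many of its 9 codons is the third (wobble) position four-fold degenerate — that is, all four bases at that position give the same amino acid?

3

Codon 1 CAC (His): third position 2-fold.
Codon 2 GGA (Gly): third position 4-fold.
Codon 3 AAC (Asn): third position 2-fold.
Codon 4 AUU (Ile): third position 3-fold.
Codon 5 GCU (Ala): third position 4-fold.
Codon 6 GAU (Asp): third position 2-fold.
Codon 7 CUA (Leu): third position 4-fold.
Codon 8 UGU (Cys): third position 2-fold.
Codon 9 GAU (Asp): third position 2-fold.
Four-fold degenerate third positions: 3.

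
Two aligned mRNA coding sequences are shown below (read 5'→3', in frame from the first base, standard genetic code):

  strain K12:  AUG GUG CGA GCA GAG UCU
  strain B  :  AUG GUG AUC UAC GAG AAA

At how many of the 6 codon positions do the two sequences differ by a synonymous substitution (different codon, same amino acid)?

Codon 1: AUG Met / AUG Met — identical.
Codon 2: GUG Val / GUG Val — identical.
Codon 3: CGA Arg / AUC Ile — nonsynonymous.
Codon 4: GCA Ala / UAC Tyr — nonsynonymous.
Codon 5: GAG Glu / GAG Glu — identical.
Codon 6: UCU Ser / AAA Lys — nonsynonymous.
Synonymous differences: 0.

0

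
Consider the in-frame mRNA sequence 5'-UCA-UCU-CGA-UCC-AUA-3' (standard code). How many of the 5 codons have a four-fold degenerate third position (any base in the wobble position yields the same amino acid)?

Codon 1 UCA (Ser): third position 4-fold.
Codon 2 UCU (Ser): third position 4-fold.
Codon 3 CGA (Arg): third position 4-fold.
Codon 4 UCC (Ser): third position 4-fold.
Codon 5 AUA (Ile): third position 3-fold.
Four-fold degenerate third positions: 4.

4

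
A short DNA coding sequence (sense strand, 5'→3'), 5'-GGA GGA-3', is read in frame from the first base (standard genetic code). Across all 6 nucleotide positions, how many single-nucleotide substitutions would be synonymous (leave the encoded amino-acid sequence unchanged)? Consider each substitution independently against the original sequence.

Codon 1 (GGA, Gly): 3 synonymous substitutions.
Codon 2 (GGA, Gly): 3 synonymous substitutions.
Total: 3 + 3 = 6.

6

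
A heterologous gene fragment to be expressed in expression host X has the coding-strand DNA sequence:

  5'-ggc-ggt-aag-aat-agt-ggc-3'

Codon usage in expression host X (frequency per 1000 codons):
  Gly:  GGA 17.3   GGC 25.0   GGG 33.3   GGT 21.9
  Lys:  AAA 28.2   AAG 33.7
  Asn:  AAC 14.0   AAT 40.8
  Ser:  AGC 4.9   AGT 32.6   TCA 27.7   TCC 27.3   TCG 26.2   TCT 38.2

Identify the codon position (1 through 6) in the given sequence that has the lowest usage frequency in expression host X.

Codon 1 GGC (Gly): 25.0 per 1000.
Codon 2 GGT (Gly): 21.9 per 1000.
Codon 3 AAG (Lys): 33.7 per 1000.
Codon 4 AAT (Asn): 40.8 per 1000.
Codon 5 AGT (Ser): 32.6 per 1000.
Codon 6 GGC (Gly): 25.0 per 1000.
Lowest frequency is 21.9 at codon 2.

2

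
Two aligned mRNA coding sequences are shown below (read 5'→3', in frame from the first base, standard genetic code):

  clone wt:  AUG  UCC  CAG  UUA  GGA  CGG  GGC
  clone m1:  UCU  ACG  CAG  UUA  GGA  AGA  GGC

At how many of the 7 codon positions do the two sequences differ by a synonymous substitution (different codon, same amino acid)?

1

Codon 1: AUG Met / UCU Ser — nonsynonymous.
Codon 2: UCC Ser / ACG Thr — nonsynonymous.
Codon 3: CAG Gln / CAG Gln — identical.
Codon 4: UUA Leu / UUA Leu — identical.
Codon 5: GGA Gly / GGA Gly — identical.
Codon 6: CGG Arg / AGA Arg — synonymous.
Codon 7: GGC Gly / GGC Gly — identical.
Synonymous differences: 1.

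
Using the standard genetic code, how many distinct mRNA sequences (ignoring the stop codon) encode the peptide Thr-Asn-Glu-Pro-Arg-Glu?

768

Thr: 4 codons.
Asn: 2 codons.
Glu: 2 codons.
Pro: 4 codons.
Arg: 6 codons.
Glu: 2 codons.
4 × 2 × 2 × 4 × 6 × 2 = 768.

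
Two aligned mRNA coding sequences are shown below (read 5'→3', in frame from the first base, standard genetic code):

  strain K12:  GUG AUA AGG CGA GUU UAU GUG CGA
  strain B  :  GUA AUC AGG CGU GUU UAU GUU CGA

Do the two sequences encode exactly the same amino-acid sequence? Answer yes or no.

yes

Codon 1: GUG Val / GUA Val — synonymous.
Codon 2: AUA Ile / AUC Ile — synonymous.
Codon 3: AGG Arg / AGG Arg — identical.
Codon 4: CGA Arg / CGU Arg — synonymous.
Codon 5: GUU Val / GUU Val — identical.
Codon 6: UAU Tyr / UAU Tyr — identical.
Codon 7: GUG Val / GUU Val — synonymous.
Codon 8: CGA Arg / CGA Arg — identical.
Nonsynonymous differences: 0 → same protein.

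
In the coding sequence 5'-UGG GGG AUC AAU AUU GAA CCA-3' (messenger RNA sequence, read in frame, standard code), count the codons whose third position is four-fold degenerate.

2

Codon 1 UGG (Trp): third position 1-fold.
Codon 2 GGG (Gly): third position 4-fold.
Codon 3 AUC (Ile): third position 3-fold.
Codon 4 AAU (Asn): third position 2-fold.
Codon 5 AUU (Ile): third position 3-fold.
Codon 6 GAA (Glu): third position 2-fold.
Codon 7 CCA (Pro): third position 4-fold.
Four-fold degenerate third positions: 2.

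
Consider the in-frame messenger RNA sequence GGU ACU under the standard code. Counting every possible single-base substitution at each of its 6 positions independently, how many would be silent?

6

Codon 1 (GGU, Gly): 3 synonymous substitutions.
Codon 2 (ACU, Thr): 3 synonymous substitutions.
Total: 3 + 3 = 6.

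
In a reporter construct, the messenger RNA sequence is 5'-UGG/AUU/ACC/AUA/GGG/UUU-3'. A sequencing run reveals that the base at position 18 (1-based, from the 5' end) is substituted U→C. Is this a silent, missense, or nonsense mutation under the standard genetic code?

silent

Position 18 falls in codon 6: UUU → Phe.
After the substitution the codon is UUC → Phe.
Both encode Phe, so the change is synonymous.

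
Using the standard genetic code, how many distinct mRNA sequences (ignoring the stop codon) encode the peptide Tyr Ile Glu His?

Tyr: 2 codons.
Ile: 3 codons.
Glu: 2 codons.
His: 2 codons.
2 × 3 × 2 × 2 = 24.

24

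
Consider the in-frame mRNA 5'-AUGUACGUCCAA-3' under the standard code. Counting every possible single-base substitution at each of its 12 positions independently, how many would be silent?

5

Codon 1 (AUG, Met): 0 synonymous substitutions.
Codon 2 (UAC, Tyr): 1 synonymous substitution.
Codon 3 (GUC, Val): 3 synonymous substitutions.
Codon 4 (CAA, Gln): 1 synonymous substitution.
Total: 0 + 1 + 3 + 1 = 5.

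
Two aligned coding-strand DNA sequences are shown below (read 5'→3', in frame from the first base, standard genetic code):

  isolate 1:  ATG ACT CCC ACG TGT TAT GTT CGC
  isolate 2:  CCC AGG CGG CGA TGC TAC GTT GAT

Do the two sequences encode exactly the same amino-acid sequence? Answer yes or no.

Codon 1: ATG Met / CCC Pro — nonsynonymous.
Codon 2: ACT Thr / AGG Arg — nonsynonymous.
Codon 3: CCC Pro / CGG Arg — nonsynonymous.
Codon 4: ACG Thr / CGA Arg — nonsynonymous.
Codon 5: TGT Cys / TGC Cys — synonymous.
Codon 6: TAT Tyr / TAC Tyr — synonymous.
Codon 7: GTT Val / GTT Val — identical.
Codon 8: CGC Arg / GAT Asp — nonsynonymous.
Nonsynonymous differences: 5 → different protein.

no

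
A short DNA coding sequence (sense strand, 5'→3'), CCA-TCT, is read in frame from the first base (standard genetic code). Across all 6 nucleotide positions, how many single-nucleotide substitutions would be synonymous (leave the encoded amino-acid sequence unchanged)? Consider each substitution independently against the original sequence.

Codon 1 (CCA, Pro): 3 synonymous substitutions.
Codon 2 (TCT, Ser): 3 synonymous substitutions.
Total: 3 + 3 = 6.

6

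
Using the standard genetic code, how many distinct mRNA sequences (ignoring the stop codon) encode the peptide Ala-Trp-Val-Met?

16

Ala: 4 codons.
Trp: 1 codon.
Val: 4 codons.
Met: 1 codon.
4 × 1 × 4 × 1 = 16.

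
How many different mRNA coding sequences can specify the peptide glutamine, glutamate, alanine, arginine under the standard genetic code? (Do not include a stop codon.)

96

Gln: 2 codons.
Glu: 2 codons.
Ala: 4 codons.
Arg: 6 codons.
2 × 2 × 4 × 6 = 96.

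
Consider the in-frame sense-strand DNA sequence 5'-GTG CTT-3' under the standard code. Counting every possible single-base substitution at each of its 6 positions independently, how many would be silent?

Codon 1 (GTG, Val): 3 synonymous substitutions.
Codon 2 (CTT, Leu): 3 synonymous substitutions.
Total: 3 + 3 = 6.

6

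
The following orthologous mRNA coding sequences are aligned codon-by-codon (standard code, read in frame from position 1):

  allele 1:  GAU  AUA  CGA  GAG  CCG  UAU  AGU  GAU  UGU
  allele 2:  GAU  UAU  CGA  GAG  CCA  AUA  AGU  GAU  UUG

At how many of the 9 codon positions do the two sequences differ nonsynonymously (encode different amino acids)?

3

Codon 1: GAU Asp / GAU Asp — identical.
Codon 2: AUA Ile / UAU Tyr — nonsynonymous.
Codon 3: CGA Arg / CGA Arg — identical.
Codon 4: GAG Glu / GAG Glu — identical.
Codon 5: CCG Pro / CCA Pro — synonymous.
Codon 6: UAU Tyr / AUA Ile — nonsynonymous.
Codon 7: AGU Ser / AGU Ser — identical.
Codon 8: GAU Asp / GAU Asp — identical.
Codon 9: UGU Cys / UUG Leu — nonsynonymous.
Nonsynonymous differences: 3.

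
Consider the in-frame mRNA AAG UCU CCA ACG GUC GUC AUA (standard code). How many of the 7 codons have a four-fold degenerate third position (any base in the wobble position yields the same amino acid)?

5

Codon 1 AAG (Lys): third position 2-fold.
Codon 2 UCU (Ser): third position 4-fold.
Codon 3 CCA (Pro): third position 4-fold.
Codon 4 ACG (Thr): third position 4-fold.
Codon 5 GUC (Val): third position 4-fold.
Codon 6 GUC (Val): third position 4-fold.
Codon 7 AUA (Ile): third position 3-fold.
Four-fold degenerate third positions: 5.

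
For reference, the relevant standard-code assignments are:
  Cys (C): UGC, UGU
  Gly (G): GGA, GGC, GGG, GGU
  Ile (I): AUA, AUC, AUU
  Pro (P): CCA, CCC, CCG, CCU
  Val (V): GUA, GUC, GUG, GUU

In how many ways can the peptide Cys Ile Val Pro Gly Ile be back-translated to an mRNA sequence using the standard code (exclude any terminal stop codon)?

Cys: 2 codons.
Ile: 3 codons.
Val: 4 codons.
Pro: 4 codons.
Gly: 4 codons.
Ile: 3 codons.
2 × 3 × 4 × 4 × 4 × 3 = 1152.

1152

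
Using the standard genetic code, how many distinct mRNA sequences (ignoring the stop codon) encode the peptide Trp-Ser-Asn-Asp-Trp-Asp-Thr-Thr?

Trp: 1 codon.
Ser: 6 codons.
Asn: 2 codons.
Asp: 2 codons.
Trp: 1 codon.
Asp: 2 codons.
Thr: 4 codons.
Thr: 4 codons.
1 × 6 × 2 × 2 × 1 × 2 × 4 × 4 = 768.

768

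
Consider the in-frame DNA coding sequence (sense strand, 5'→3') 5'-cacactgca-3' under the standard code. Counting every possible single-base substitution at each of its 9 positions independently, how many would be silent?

7

Codon 1 (CAC, His): 1 synonymous substitution.
Codon 2 (ACT, Thr): 3 synonymous substitutions.
Codon 3 (GCA, Ala): 3 synonymous substitutions.
Total: 1 + 3 + 3 = 7.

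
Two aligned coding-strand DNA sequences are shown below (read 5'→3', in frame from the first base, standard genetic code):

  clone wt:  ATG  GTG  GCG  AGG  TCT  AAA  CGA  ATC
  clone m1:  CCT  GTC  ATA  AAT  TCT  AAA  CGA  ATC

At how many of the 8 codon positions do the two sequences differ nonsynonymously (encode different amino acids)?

3

Codon 1: ATG Met / CCT Pro — nonsynonymous.
Codon 2: GTG Val / GTC Val — synonymous.
Codon 3: GCG Ala / ATA Ile — nonsynonymous.
Codon 4: AGG Arg / AAT Asn — nonsynonymous.
Codon 5: TCT Ser / TCT Ser — identical.
Codon 6: AAA Lys / AAA Lys — identical.
Codon 7: CGA Arg / CGA Arg — identical.
Codon 8: ATC Ile / ATC Ile — identical.
Nonsynonymous differences: 3.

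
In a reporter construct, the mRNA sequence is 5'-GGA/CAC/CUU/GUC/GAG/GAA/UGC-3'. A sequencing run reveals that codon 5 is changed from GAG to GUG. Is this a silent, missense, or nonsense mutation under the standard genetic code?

Position 14 falls in codon 5: GAG → Glu.
After the substitution the codon is GUG → Val.
Glu ≠ Val, so this is a missense mutation.

missense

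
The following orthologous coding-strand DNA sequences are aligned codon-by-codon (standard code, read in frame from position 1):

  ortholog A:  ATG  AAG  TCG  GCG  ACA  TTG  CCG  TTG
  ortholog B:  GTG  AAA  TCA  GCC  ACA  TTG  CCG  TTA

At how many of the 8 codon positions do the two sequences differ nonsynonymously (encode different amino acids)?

1

Codon 1: ATG Met / GTG Val — nonsynonymous.
Codon 2: AAG Lys / AAA Lys — synonymous.
Codon 3: TCG Ser / TCA Ser — synonymous.
Codon 4: GCG Ala / GCC Ala — synonymous.
Codon 5: ACA Thr / ACA Thr — identical.
Codon 6: TTG Leu / TTG Leu — identical.
Codon 7: CCG Pro / CCG Pro — identical.
Codon 8: TTG Leu / TTA Leu — synonymous.
Nonsynonymous differences: 1.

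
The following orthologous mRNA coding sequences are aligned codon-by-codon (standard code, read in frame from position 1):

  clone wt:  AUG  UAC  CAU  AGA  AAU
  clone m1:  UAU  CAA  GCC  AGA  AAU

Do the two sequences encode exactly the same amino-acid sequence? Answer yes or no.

no

Codon 1: AUG Met / UAU Tyr — nonsynonymous.
Codon 2: UAC Tyr / CAA Gln — nonsynonymous.
Codon 3: CAU His / GCC Ala — nonsynonymous.
Codon 4: AGA Arg / AGA Arg — identical.
Codon 5: AAU Asn / AAU Asn — identical.
Nonsynonymous differences: 3 → different protein.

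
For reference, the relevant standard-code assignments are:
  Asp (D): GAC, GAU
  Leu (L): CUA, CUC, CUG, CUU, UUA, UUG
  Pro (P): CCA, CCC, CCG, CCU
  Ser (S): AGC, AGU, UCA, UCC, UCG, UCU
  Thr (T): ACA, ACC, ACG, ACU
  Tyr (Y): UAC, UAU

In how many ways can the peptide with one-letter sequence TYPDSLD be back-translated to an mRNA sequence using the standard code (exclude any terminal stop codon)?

4608

Thr: 4 codons.
Tyr: 2 codons.
Pro: 4 codons.
Asp: 2 codons.
Ser: 6 codons.
Leu: 6 codons.
Asp: 2 codons.
4 × 2 × 4 × 2 × 6 × 6 × 2 = 4608.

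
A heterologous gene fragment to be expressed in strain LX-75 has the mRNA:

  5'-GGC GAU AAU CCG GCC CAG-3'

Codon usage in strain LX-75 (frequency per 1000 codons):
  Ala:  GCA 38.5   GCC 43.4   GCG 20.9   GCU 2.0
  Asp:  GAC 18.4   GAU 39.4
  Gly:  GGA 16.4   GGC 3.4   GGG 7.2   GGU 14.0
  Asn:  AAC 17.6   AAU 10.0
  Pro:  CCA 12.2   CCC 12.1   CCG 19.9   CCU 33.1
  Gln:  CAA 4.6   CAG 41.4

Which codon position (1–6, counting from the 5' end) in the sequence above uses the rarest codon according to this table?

Codon 1 GGC (Gly): 3.4 per 1000.
Codon 2 GAU (Asp): 39.4 per 1000.
Codon 3 AAU (Asn): 10.0 per 1000.
Codon 4 CCG (Pro): 19.9 per 1000.
Codon 5 GCC (Ala): 43.4 per 1000.
Codon 6 CAG (Gln): 41.4 per 1000.
Lowest frequency is 3.4 at codon 1.

1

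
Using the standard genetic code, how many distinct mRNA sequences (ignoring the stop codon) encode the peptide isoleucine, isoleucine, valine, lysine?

Ile: 3 codons.
Ile: 3 codons.
Val: 4 codons.
Lys: 2 codons.
3 × 3 × 4 × 2 = 72.

72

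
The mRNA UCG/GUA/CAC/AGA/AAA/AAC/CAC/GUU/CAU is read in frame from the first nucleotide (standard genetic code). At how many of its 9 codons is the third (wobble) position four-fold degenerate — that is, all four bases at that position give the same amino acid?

3

Codon 1 UCG (Ser): third position 4-fold.
Codon 2 GUA (Val): third position 4-fold.
Codon 3 CAC (His): third position 2-fold.
Codon 4 AGA (Arg): third position 2-fold.
Codon 5 AAA (Lys): third position 2-fold.
Codon 6 AAC (Asn): third position 2-fold.
Codon 7 CAC (His): third position 2-fold.
Codon 8 GUU (Val): third position 4-fold.
Codon 9 CAU (His): third position 2-fold.
Four-fold degenerate third positions: 3.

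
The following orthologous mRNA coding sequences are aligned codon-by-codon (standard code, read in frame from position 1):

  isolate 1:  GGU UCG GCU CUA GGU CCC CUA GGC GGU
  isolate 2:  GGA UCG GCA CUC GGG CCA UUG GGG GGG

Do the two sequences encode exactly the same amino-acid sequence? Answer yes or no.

yes

Codon 1: GGU Gly / GGA Gly — synonymous.
Codon 2: UCG Ser / UCG Ser — identical.
Codon 3: GCU Ala / GCA Ala — synonymous.
Codon 4: CUA Leu / CUC Leu — synonymous.
Codon 5: GGU Gly / GGG Gly — synonymous.
Codon 6: CCC Pro / CCA Pro — synonymous.
Codon 7: CUA Leu / UUG Leu — synonymous.
Codon 8: GGC Gly / GGG Gly — synonymous.
Codon 9: GGU Gly / GGG Gly — synonymous.
Nonsynonymous differences: 0 → same protein.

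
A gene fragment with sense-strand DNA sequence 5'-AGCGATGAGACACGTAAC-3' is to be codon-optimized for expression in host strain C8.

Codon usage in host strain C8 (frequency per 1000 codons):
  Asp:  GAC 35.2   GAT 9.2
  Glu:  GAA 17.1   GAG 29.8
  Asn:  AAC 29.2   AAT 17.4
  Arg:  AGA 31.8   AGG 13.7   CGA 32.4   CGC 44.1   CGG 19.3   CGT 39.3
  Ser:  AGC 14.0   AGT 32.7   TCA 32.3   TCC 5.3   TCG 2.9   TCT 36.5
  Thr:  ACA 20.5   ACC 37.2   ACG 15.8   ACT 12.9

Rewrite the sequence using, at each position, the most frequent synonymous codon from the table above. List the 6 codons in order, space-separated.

Codon 1 (Ser): best is TCT at 36.5.
Codon 2 (Asp): best is GAC at 35.2.
Codon 3 (Glu): best is GAG at 29.8.
Codon 4 (Thr): best is ACC at 37.2.
Codon 5 (Arg): best is CGC at 44.1.
Codon 6 (Asn): best is AAC at 29.2.

TCT GAC GAG ACC CGC AAC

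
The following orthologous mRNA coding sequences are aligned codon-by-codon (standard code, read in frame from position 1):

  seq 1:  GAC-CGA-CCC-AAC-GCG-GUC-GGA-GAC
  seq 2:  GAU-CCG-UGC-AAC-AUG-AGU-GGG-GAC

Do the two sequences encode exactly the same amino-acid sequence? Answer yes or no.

no

Codon 1: GAC Asp / GAU Asp — synonymous.
Codon 2: CGA Arg / CCG Pro — nonsynonymous.
Codon 3: CCC Pro / UGC Cys — nonsynonymous.
Codon 4: AAC Asn / AAC Asn — identical.
Codon 5: GCG Ala / AUG Met — nonsynonymous.
Codon 6: GUC Val / AGU Ser — nonsynonymous.
Codon 7: GGA Gly / GGG Gly — synonymous.
Codon 8: GAC Asp / GAC Asp — identical.
Nonsynonymous differences: 4 → different protein.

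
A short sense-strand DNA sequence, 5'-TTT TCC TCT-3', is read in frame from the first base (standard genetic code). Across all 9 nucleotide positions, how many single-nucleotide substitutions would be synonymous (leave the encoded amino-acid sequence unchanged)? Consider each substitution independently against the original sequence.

7

Codon 1 (TTT, Phe): 1 synonymous substitution.
Codon 2 (TCC, Ser): 3 synonymous substitutions.
Codon 3 (TCT, Ser): 3 synonymous substitutions.
Total: 1 + 3 + 3 = 7.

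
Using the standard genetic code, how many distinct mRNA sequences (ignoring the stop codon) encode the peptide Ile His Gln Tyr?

24

Ile: 3 codons.
His: 2 codons.
Gln: 2 codons.
Tyr: 2 codons.
3 × 2 × 2 × 2 = 24.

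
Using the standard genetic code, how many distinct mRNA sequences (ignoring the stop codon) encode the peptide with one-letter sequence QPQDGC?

Gln: 2 codons.
Pro: 4 codons.
Gln: 2 codons.
Asp: 2 codons.
Gly: 4 codons.
Cys: 2 codons.
2 × 4 × 2 × 2 × 4 × 2 = 256.

256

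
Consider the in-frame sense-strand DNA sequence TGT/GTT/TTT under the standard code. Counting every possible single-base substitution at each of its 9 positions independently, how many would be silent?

5

Codon 1 (TGT, Cys): 1 synonymous substitution.
Codon 2 (GTT, Val): 3 synonymous substitutions.
Codon 3 (TTT, Phe): 1 synonymous substitution.
Total: 1 + 3 + 1 = 5.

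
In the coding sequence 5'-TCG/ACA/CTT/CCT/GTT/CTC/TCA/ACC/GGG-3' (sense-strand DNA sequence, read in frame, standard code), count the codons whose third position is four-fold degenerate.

9

Codon 1 TCG (Ser): third position 4-fold.
Codon 2 ACA (Thr): third position 4-fold.
Codon 3 CTT (Leu): third position 4-fold.
Codon 4 CCT (Pro): third position 4-fold.
Codon 5 GTT (Val): third position 4-fold.
Codon 6 CTC (Leu): third position 4-fold.
Codon 7 TCA (Ser): third position 4-fold.
Codon 8 ACC (Thr): third position 4-fold.
Codon 9 GGG (Gly): third position 4-fold.
Four-fold degenerate third positions: 9.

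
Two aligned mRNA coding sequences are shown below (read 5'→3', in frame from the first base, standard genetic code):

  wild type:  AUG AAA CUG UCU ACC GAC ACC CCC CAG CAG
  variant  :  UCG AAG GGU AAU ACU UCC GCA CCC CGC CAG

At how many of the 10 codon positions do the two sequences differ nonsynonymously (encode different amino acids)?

Codon 1: AUG Met / UCG Ser — nonsynonymous.
Codon 2: AAA Lys / AAG Lys — synonymous.
Codon 3: CUG Leu / GGU Gly — nonsynonymous.
Codon 4: UCU Ser / AAU Asn — nonsynonymous.
Codon 5: ACC Thr / ACU Thr — synonymous.
Codon 6: GAC Asp / UCC Ser — nonsynonymous.
Codon 7: ACC Thr / GCA Ala — nonsynonymous.
Codon 8: CCC Pro / CCC Pro — identical.
Codon 9: CAG Gln / CGC Arg — nonsynonymous.
Codon 10: CAG Gln / CAG Gln — identical.
Nonsynonymous differences: 6.

6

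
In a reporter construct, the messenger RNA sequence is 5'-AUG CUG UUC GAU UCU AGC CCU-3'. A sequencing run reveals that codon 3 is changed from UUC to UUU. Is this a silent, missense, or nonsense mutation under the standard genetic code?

silent

Position 9 falls in codon 3: UUC → Phe.
After the substitution the codon is UUU → Phe.
Both encode Phe, so the change is synonymous.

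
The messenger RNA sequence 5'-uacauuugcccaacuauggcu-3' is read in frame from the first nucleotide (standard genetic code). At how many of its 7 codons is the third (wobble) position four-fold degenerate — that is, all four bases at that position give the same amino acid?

3

Codon 1 UAC (Tyr): third position 2-fold.
Codon 2 AUU (Ile): third position 3-fold.
Codon 3 UGC (Cys): third position 2-fold.
Codon 4 CCA (Pro): third position 4-fold.
Codon 5 ACU (Thr): third position 4-fold.
Codon 6 AUG (Met): third position 1-fold.
Codon 7 GCU (Ala): third position 4-fold.
Four-fold degenerate third positions: 3.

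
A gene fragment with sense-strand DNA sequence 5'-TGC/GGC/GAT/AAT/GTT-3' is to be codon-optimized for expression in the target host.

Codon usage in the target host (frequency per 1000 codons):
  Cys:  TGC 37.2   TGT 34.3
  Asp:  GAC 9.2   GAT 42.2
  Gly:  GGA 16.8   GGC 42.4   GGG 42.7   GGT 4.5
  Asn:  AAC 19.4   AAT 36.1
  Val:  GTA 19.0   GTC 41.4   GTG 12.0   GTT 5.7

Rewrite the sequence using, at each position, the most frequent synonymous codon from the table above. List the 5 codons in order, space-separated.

Codon 1 (Cys): best is TGC at 37.2.
Codon 2 (Gly): best is GGG at 42.7.
Codon 3 (Asp): best is GAT at 42.2.
Codon 4 (Asn): best is AAT at 36.1.
Codon 5 (Val): best is GTC at 41.4.

TGC GGG GAT AAT GTC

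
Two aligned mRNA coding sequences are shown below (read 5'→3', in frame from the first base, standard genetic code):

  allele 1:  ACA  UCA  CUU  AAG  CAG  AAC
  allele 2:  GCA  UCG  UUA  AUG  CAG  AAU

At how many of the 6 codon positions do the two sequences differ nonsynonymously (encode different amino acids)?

2

Codon 1: ACA Thr / GCA Ala — nonsynonymous.
Codon 2: UCA Ser / UCG Ser — synonymous.
Codon 3: CUU Leu / UUA Leu — synonymous.
Codon 4: AAG Lys / AUG Met — nonsynonymous.
Codon 5: CAG Gln / CAG Gln — identical.
Codon 6: AAC Asn / AAU Asn — synonymous.
Nonsynonymous differences: 2.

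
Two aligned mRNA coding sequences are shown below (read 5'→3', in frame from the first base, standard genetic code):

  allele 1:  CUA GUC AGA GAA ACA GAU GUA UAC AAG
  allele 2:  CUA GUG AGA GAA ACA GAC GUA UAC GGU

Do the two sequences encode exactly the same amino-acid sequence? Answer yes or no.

Codon 1: CUA Leu / CUA Leu — identical.
Codon 2: GUC Val / GUG Val — synonymous.
Codon 3: AGA Arg / AGA Arg — identical.
Codon 4: GAA Glu / GAA Glu — identical.
Codon 5: ACA Thr / ACA Thr — identical.
Codon 6: GAU Asp / GAC Asp — synonymous.
Codon 7: GUA Val / GUA Val — identical.
Codon 8: UAC Tyr / UAC Tyr — identical.
Codon 9: AAG Lys / GGU Gly — nonsynonymous.
Nonsynonymous differences: 1 → different protein.

no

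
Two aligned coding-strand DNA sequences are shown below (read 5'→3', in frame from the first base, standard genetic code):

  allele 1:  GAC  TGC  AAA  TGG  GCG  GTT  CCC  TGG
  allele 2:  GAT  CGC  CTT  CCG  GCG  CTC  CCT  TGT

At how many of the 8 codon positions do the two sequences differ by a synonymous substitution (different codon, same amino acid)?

Codon 1: GAC Asp / GAT Asp — synonymous.
Codon 2: TGC Cys / CGC Arg — nonsynonymous.
Codon 3: AAA Lys / CTT Leu — nonsynonymous.
Codon 4: TGG Trp / CCG Pro — nonsynonymous.
Codon 5: GCG Ala / GCG Ala — identical.
Codon 6: GTT Val / CTC Leu — nonsynonymous.
Codon 7: CCC Pro / CCT Pro — synonymous.
Codon 8: TGG Trp / TGT Cys — nonsynonymous.
Synonymous differences: 2.

2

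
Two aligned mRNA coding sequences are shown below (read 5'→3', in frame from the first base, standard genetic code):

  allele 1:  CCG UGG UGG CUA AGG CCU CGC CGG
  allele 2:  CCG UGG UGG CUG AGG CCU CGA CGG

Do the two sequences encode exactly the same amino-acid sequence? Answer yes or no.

yes

Codon 1: CCG Pro / CCG Pro — identical.
Codon 2: UGG Trp / UGG Trp — identical.
Codon 3: UGG Trp / UGG Trp — identical.
Codon 4: CUA Leu / CUG Leu — synonymous.
Codon 5: AGG Arg / AGG Arg — identical.
Codon 6: CCU Pro / CCU Pro — identical.
Codon 7: CGC Arg / CGA Arg — synonymous.
Codon 8: CGG Arg / CGG Arg — identical.
Nonsynonymous differences: 0 → same protein.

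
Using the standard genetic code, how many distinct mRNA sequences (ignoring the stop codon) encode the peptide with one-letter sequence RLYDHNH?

Arg: 6 codons.
Leu: 6 codons.
Tyr: 2 codons.
Asp: 2 codons.
His: 2 codons.
Asn: 2 codons.
His: 2 codons.
6 × 6 × 2 × 2 × 2 × 2 × 2 = 1152.

1152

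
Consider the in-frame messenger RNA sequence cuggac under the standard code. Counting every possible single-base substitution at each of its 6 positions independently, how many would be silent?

5

Codon 1 (CUG, Leu): 4 synonymous substitutions.
Codon 2 (GAC, Asp): 1 synonymous substitution.
Total: 4 + 1 = 5.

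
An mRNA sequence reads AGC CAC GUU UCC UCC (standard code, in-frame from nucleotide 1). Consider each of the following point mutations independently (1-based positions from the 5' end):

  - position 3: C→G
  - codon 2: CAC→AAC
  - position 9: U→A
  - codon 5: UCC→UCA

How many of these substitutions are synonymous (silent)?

2

Codon 1: AGC (Ser) → AGG (Arg) — missense.
Codon 2: CAC (His) → AAC (Asn) — missense.
Codon 3: GUU (Val) → GUA (Val) — synonymous.
Codon 5: UCC (Ser) → UCA (Ser) — synonymous.
Synonymous: 2 of 4.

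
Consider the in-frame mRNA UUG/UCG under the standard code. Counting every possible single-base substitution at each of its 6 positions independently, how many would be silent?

Codon 1 (UUG, Leu): 2 synonymous substitutions.
Codon 2 (UCG, Ser): 3 synonymous substitutions.
Total: 2 + 3 = 5.

5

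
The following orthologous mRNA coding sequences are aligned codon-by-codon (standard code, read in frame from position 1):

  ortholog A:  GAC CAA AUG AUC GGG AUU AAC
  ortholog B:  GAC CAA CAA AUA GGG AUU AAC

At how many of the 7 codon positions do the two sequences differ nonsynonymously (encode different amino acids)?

Codon 1: GAC Asp / GAC Asp — identical.
Codon 2: CAA Gln / CAA Gln — identical.
Codon 3: AUG Met / CAA Gln — nonsynonymous.
Codon 4: AUC Ile / AUA Ile — synonymous.
Codon 5: GGG Gly / GGG Gly — identical.
Codon 6: AUU Ile / AUU Ile — identical.
Codon 7: AAC Asn / AAC Asn — identical.
Nonsynonymous differences: 1.

1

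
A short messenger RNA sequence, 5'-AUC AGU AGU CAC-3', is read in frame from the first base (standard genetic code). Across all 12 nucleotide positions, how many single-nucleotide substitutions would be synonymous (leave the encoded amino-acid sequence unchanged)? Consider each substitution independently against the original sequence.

5

Codon 1 (AUC, Ile): 2 synonymous substitutions.
Codon 2 (AGU, Ser): 1 synonymous substitution.
Codon 3 (AGU, Ser): 1 synonymous substitution.
Codon 4 (CAC, His): 1 synonymous substitution.
Total: 2 + 1 + 1 + 1 = 5.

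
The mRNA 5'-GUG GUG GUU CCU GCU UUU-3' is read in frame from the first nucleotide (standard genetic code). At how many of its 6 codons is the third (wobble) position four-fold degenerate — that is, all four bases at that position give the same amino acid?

5

Codon 1 GUG (Val): third position 4-fold.
Codon 2 GUG (Val): third position 4-fold.
Codon 3 GUU (Val): third position 4-fold.
Codon 4 CCU (Pro): third position 4-fold.
Codon 5 GCU (Ala): third position 4-fold.
Codon 6 UUU (Phe): third position 2-fold.
Four-fold degenerate third positions: 5.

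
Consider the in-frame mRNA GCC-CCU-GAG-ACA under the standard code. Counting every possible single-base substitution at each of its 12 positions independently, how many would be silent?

Codon 1 (GCC, Ala): 3 synonymous substitutions.
Codon 2 (CCU, Pro): 3 synonymous substitutions.
Codon 3 (GAG, Glu): 1 synonymous substitution.
Codon 4 (ACA, Thr): 3 synonymous substitutions.
Total: 3 + 3 + 1 + 3 = 10.

10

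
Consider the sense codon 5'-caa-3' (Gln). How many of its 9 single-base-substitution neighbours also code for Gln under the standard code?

1

Position 1: none → 0 synonymous.
Position 2: none → 0 synonymous.
Position 3: CAG → 1 synonymous.
Total: 0 + 0 + 1 = 1.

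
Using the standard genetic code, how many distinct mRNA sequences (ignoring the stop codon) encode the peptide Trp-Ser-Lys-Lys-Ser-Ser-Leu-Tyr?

Trp: 1 codon.
Ser: 6 codons.
Lys: 2 codons.
Lys: 2 codons.
Ser: 6 codons.
Ser: 6 codons.
Leu: 6 codons.
Tyr: 2 codons.
1 × 6 × 2 × 2 × 6 × 6 × 6 × 2 = 10368.

10368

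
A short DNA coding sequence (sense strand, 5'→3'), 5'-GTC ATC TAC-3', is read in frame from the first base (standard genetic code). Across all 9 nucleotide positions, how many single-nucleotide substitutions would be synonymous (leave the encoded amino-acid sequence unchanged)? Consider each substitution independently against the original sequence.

Codon 1 (GTC, Val): 3 synonymous substitutions.
Codon 2 (ATC, Ile): 2 synonymous substitutions.
Codon 3 (TAC, Tyr): 1 synonymous substitution.
Total: 3 + 2 + 1 = 6.

6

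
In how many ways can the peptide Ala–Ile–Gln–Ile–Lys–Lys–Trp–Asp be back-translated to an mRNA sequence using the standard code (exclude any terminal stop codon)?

Ala: 4 codons.
Ile: 3 codons.
Gln: 2 codons.
Ile: 3 codons.
Lys: 2 codons.
Lys: 2 codons.
Trp: 1 codon.
Asp: 2 codons.
4 × 3 × 2 × 3 × 2 × 2 × 1 × 2 = 576.

576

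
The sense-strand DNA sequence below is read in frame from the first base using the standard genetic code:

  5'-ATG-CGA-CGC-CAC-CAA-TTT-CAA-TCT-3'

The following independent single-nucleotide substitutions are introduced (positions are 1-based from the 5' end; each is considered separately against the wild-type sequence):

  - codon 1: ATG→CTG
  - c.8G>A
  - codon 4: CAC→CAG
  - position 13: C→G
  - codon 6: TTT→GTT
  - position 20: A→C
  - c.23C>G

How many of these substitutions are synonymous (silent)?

Codon 1: ATG (Met) → CTG (Leu) — missense.
Codon 3: CGC (Arg) → CAC (His) — missense.
Codon 4: CAC (His) → CAG (Gln) — missense.
Codon 5: CAA (Gln) → GAA (Glu) — missense.
Codon 6: TTT (Phe) → GTT (Val) — missense.
Codon 7: CAA (Gln) → CCA (Pro) — missense.
Codon 8: TCT (Ser) → TGT (Cys) — missense.
Synonymous: 0 of 7.

0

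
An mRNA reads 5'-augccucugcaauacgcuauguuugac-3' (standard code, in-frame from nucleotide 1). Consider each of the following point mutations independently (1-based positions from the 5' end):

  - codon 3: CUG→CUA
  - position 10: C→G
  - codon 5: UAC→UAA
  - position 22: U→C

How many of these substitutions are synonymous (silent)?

1

Codon 3: CUG (Leu) → CUA (Leu) — synonymous.
Codon 4: CAA (Gln) → GAA (Glu) — missense.
Codon 5: UAC (Tyr) → UAA (Stop) — nonsense.
Codon 8: UUU (Phe) → CUU (Leu) — missense.
Synonymous: 1 of 4.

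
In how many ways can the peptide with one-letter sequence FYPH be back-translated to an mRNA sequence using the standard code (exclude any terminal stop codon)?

32

Phe: 2 codons.
Tyr: 2 codons.
Pro: 4 codons.
His: 2 codons.
2 × 2 × 4 × 2 = 32.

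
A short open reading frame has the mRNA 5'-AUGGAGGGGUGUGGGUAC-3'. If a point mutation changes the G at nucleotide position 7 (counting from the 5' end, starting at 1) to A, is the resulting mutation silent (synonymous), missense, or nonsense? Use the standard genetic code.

missense

Position 7 falls in codon 3: GGG → Gly.
After the substitution the codon is AGG → Arg.
Gly ≠ Arg, so this is a missense mutation.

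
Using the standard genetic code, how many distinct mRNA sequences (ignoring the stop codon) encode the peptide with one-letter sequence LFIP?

144

Leu: 6 codons.
Phe: 2 codons.
Ile: 3 codons.
Pro: 4 codons.
6 × 2 × 3 × 4 = 144.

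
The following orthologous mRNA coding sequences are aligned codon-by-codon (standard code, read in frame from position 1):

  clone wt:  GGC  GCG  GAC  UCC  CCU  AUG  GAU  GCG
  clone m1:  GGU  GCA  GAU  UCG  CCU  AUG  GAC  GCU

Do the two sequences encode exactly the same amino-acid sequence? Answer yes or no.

yes

Codon 1: GGC Gly / GGU Gly — synonymous.
Codon 2: GCG Ala / GCA Ala — synonymous.
Codon 3: GAC Asp / GAU Asp — synonymous.
Codon 4: UCC Ser / UCG Ser — synonymous.
Codon 5: CCU Pro / CCU Pro — identical.
Codon 6: AUG Met / AUG Met — identical.
Codon 7: GAU Asp / GAC Asp — synonymous.
Codon 8: GCG Ala / GCU Ala — synonymous.
Nonsynonymous differences: 0 → same protein.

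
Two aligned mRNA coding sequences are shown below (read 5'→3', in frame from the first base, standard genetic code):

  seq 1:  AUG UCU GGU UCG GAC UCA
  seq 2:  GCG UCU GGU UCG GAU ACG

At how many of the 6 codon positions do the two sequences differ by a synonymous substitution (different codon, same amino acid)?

Codon 1: AUG Met / GCG Ala — nonsynonymous.
Codon 2: UCU Ser / UCU Ser — identical.
Codon 3: GGU Gly / GGU Gly — identical.
Codon 4: UCG Ser / UCG Ser — identical.
Codon 5: GAC Asp / GAU Asp — synonymous.
Codon 6: UCA Ser / ACG Thr — nonsynonymous.
Synonymous differences: 1.

1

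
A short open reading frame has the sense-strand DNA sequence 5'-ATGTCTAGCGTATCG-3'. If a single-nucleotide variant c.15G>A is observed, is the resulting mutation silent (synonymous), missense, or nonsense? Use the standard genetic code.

Position 15 falls in codon 5: TCG → Ser.
After the substitution the codon is TCA → Ser.
Both encode Ser, so the change is synonymous.

silent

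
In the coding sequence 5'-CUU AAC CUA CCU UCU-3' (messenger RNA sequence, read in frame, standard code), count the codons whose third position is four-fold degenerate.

4

Codon 1 CUU (Leu): third position 4-fold.
Codon 2 AAC (Asn): third position 2-fold.
Codon 3 CUA (Leu): third position 4-fold.
Codon 4 CCU (Pro): third position 4-fold.
Codon 5 UCU (Ser): third position 4-fold.
Four-fold degenerate third positions: 4.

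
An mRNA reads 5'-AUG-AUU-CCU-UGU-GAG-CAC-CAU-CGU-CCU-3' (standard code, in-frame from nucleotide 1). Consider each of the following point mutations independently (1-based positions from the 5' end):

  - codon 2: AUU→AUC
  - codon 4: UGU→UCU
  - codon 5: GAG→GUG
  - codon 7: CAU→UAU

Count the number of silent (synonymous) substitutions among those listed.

1

Codon 2: AUU (Ile) → AUC (Ile) — synonymous.
Codon 4: UGU (Cys) → UCU (Ser) — missense.
Codon 5: GAG (Glu) → GUG (Val) — missense.
Codon 7: CAU (His) → UAU (Tyr) — missense.
Synonymous: 1 of 4.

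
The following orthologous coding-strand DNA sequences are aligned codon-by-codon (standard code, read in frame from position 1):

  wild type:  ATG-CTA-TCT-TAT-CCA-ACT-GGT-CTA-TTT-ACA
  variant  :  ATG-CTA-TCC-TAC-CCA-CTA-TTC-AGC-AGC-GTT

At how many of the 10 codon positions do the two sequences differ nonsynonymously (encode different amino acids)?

Codon 1: ATG Met / ATG Met — identical.
Codon 2: CTA Leu / CTA Leu — identical.
Codon 3: TCT Ser / TCC Ser — synonymous.
Codon 4: TAT Tyr / TAC Tyr — synonymous.
Codon 5: CCA Pro / CCA Pro — identical.
Codon 6: ACT Thr / CTA Leu — nonsynonymous.
Codon 7: GGT Gly / TTC Phe — nonsynonymous.
Codon 8: CTA Leu / AGC Ser — nonsynonymous.
Codon 9: TTT Phe / AGC Ser — nonsynonymous.
Codon 10: ACA Thr / GTT Val — nonsynonymous.
Nonsynonymous differences: 5.

5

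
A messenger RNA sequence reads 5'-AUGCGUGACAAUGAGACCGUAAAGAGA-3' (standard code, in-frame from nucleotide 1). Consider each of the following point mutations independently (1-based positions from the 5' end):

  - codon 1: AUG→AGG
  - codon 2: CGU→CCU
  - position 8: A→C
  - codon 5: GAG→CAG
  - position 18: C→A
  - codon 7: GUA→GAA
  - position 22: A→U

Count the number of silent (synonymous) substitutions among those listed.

Codon 1: AUG (Met) → AGG (Arg) — missense.
Codon 2: CGU (Arg) → CCU (Pro) — missense.
Codon 3: GAC (Asp) → GCC (Ala) — missense.
Codon 5: GAG (Glu) → CAG (Gln) — missense.
Codon 6: ACC (Thr) → ACA (Thr) — synonymous.
Codon 7: GUA (Val) → GAA (Glu) — missense.
Codon 8: AAG (Lys) → UAG (Stop) — nonsense.
Synonymous: 1 of 7.

1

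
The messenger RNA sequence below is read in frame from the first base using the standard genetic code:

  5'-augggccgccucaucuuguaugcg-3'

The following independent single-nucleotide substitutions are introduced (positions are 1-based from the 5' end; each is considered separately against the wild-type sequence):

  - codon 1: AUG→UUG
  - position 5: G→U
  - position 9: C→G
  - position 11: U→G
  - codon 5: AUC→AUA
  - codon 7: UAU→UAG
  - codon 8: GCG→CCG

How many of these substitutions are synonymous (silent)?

2

Codon 1: AUG (Met) → UUG (Leu) — missense.
Codon 2: GGC (Gly) → GUC (Val) — missense.
Codon 3: CGC (Arg) → CGG (Arg) — synonymous.
Codon 4: CUC (Leu) → CGC (Arg) — missense.
Codon 5: AUC (Ile) → AUA (Ile) — synonymous.
Codon 7: UAU (Tyr) → UAG (Stop) — nonsense.
Codon 8: GCG (Ala) → CCG (Pro) — missense.
Synonymous: 2 of 7.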